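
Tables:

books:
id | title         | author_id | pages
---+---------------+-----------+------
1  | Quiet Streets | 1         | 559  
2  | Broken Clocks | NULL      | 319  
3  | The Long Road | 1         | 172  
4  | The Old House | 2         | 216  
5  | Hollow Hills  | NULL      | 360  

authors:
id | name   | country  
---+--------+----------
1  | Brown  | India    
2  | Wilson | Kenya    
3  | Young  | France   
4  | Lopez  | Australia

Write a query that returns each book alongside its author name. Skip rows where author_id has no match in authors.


INNER JOIN keeps only books rows whose author_id matches an id in authors. Walk through each book:
  - book 1 (Quiet Streets): author_id=1 -> matches Brown
  - book 2 (Broken Clocks): author_id=NULL, no match -> dropped
  - book 3 (The Long Road): author_id=1 -> matches Brown
  - book 4 (The Old House): author_id=2 -> matches Wilson
  - book 5 (Hollow Hills): author_id=NULL, no match -> dropped
So 2 of 5 rows are dropped.

SQL:
SELECT a.title, b.name AS author
FROM books a
INNER JOIN authors b ON a.author_id = b.id

Result:
title         | author
--------------+-------
Quiet Streets | Brown 
The Long Road | Brown 
The Old House | Wilson


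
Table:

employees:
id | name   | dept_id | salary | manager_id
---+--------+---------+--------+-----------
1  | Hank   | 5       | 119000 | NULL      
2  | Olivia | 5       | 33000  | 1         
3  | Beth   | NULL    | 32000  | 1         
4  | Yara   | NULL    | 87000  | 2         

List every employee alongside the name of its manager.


This is a self-join: employees is joined to a second copy of itself, matching each row's manager_id to another row's id. Use LEFT JOIN so rows with manager_id=NULL are kept.
  - employee 1 (Hank): manager_id=NULL -> NULL
  - employee 2 (Olivia): manager_id=1 -> Hank
  - employee 3 (Beth): manager_id=1 -> Hank
  - employee 4 (Yara): manager_id=2 -> Olivia

SQL:
SELECT a.name AS item, b.name AS manager
FROM employees a
LEFT JOIN employees b ON a.manager_id = b.id

Result:
item   | manager
-------+--------
Hank   | NULL   
Olivia | Hank   
Beth   | Hank   
Yara   | Olivia 


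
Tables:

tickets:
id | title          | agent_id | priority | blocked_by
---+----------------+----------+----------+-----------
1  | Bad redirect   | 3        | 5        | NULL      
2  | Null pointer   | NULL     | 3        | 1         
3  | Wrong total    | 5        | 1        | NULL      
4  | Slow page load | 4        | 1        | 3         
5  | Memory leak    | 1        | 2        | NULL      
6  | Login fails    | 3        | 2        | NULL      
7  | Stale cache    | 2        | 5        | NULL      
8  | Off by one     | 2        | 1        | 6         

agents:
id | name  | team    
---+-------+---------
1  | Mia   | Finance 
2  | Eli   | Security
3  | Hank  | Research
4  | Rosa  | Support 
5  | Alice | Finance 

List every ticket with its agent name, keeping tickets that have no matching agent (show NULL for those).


LEFT JOIN keeps every row from tickets (the left table); where agent_id has no match in agents, the agent columns become NULL. Walk through each ticket:
  - ticket 1 (Bad redirect): agent_id=3 -> matches Hank
  - ticket 2 (Null pointer): agent_id=NULL, no match -> kept with NULL
  - ticket 3 (Wrong total): agent_id=5 -> matches Alice
  - ticket 4 (Slow page load): agent_id=4 -> matches Rosa
  - ticket 5 (Memory leak): agent_id=1 -> matches Mia
  - ticket 6 (Login fails): agent_id=3 -> matches Hank
  - ticket 7 (Stale cache): agent_id=2 -> matches Eli
  - ticket 8 (Off by one): agent_id=2 -> matches Eli
All 8 rows appear; 1 has NULL agent.

SQL:
SELECT a.title, b.name AS agent
FROM tickets a
LEFT JOIN agents b ON a.agent_id = b.id

Result:
title          | agent
---------------+------
Bad redirect   | Hank 
Null pointer   | NULL 
Wrong total    | Alice
Slow page load | Rosa 
Memory leak    | Mia  
Login fails    | Hank 
Stale cache    | Eli  
Off by one     | Eli  


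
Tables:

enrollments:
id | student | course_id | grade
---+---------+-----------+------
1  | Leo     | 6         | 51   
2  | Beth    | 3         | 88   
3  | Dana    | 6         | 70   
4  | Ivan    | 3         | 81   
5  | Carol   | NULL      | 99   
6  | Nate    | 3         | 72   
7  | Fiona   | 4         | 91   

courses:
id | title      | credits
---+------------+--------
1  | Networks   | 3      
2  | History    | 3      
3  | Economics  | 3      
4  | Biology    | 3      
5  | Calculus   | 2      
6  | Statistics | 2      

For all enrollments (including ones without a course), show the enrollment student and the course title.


LEFT JOIN keeps every row from enrollments (the left table); where course_id has no match in courses, the course columns become NULL. Walk through each enrollment:
  - enrollment 1 (Leo): course_id=6 -> matches Statistics
  - enrollment 2 (Beth): course_id=3 -> matches Economics
  - enrollment 3 (Dana): course_id=6 -> matches Statistics
  - enrollment 4 (Ivan): course_id=3 -> matches Economics
  - enrollment 5 (Carol): course_id=NULL, no match -> kept with NULL
  - enrollment 6 (Nate): course_id=3 -> matches Economics
  - enrollment 7 (Fiona): course_id=4 -> matches Biology
All 7 rows appear; 1 has NULL course.

SQL:
SELECT a.student, b.title AS course
FROM enrollments a
LEFT JOIN courses b ON a.course_id = b.id

Result:
student | course    
--------+-----------
Leo     | Statistics
Beth    | Economics 
Dana    | Statistics
Ivan    | Economics 
Carol   | NULL      
Nate    | Economics 
Fiona   | Biology   


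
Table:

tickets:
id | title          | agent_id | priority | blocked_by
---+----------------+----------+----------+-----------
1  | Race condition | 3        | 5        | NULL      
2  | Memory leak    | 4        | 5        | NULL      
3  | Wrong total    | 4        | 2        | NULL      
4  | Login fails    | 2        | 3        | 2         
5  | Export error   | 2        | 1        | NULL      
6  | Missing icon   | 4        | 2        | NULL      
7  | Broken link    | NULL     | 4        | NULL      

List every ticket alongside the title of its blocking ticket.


This is a self-join: tickets is joined to a second copy of itself, matching each row's blocked_by to another row's id. Use LEFT JOIN so rows with blocked_by=NULL are kept.
  - ticket 1 (Race condition): blocked_by=NULL -> NULL
  - ticket 2 (Memory leak): blocked_by=NULL -> NULL
  - ticket 3 (Wrong total): blocked_by=NULL -> NULL
  - ticket 4 (Login fails): blocked_by=2 -> Memory leak
  - ticket 5 (Export error): blocked_by=NULL -> NULL
  - ticket 6 (Missing icon): blocked_by=NULL -> NULL
  - ticket 7 (Broken link): blocked_by=NULL -> NULL

SQL:
SELECT a.title AS item, b.title AS blocked_by
FROM tickets a
LEFT JOIN tickets b ON a.blocked_by = b.id

Result:
item           | blocked_by 
---------------+------------
Race condition | NULL       
Memory leak    | NULL       
Wrong total    | NULL       
Login fails    | Memory leak
Export error   | NULL       
Missing icon   | NULL       
Broken link    | NULL       


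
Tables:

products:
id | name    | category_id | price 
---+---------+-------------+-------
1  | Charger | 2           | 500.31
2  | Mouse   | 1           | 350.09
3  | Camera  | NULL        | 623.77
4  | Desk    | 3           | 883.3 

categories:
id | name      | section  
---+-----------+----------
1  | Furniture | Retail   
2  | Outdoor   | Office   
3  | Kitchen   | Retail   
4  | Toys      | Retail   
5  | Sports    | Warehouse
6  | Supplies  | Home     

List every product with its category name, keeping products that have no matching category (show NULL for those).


LEFT JOIN keeps every row from products (the left table); where category_id has no match in categories, the category columns become NULL. Walk through each product:
  - product 1 (Charger): category_id=2 -> matches Outdoor
  - product 2 (Mouse): category_id=1 -> matches Furniture
  - product 3 (Camera): category_id=NULL, no match -> kept with NULL
  - product 4 (Desk): category_id=3 -> matches Kitchen
All 4 rows appear; 1 has NULL category.

SQL:
SELECT a.name, b.name AS category
FROM products a
LEFT JOIN categories b ON a.category_id = b.id

Result:
name    | category 
--------+----------
Charger | Outdoor  
Mouse   | Furniture
Camera  | NULL     
Desk    | Kitchen  


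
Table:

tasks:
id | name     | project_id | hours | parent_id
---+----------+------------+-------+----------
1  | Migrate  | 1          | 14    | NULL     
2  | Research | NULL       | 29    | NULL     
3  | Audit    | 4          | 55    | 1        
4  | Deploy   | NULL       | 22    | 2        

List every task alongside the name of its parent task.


This is a self-join: tasks is joined to a second copy of itself, matching each row's parent_id to another row's id. Use LEFT JOIN so rows with parent_id=NULL are kept.
  - task 1 (Migrate): parent_id=NULL -> NULL
  - task 2 (Research): parent_id=NULL -> NULL
  - task 3 (Audit): parent_id=1 -> Migrate
  - task 4 (Deploy): parent_id=2 -> Research

SQL:
SELECT a.name AS item, b.name AS parent
FROM tasks a
LEFT JOIN tasks b ON a.parent_id = b.id

Result:
item     | parent  
---------+---------
Migrate  | NULL    
Research | NULL    
Audit    | Migrate 
Deploy   | Research


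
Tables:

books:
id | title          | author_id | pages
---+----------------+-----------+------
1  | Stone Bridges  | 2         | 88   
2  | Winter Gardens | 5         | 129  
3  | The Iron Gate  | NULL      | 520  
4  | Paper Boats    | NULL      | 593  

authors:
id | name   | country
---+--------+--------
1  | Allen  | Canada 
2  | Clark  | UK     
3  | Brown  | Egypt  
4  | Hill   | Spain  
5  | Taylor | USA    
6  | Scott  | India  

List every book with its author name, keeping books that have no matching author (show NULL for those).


LEFT JOIN keeps every row from books (the left table); where author_id has no match in authors, the author columns become NULL. Walk through each book:
  - book 1 (Stone Bridges): author_id=2 -> matches Clark
  - book 2 (Winter Gardens): author_id=5 -> matches Taylor
  - book 3 (The Iron Gate): author_id=NULL, no match -> kept with NULL
  - book 4 (Paper Boats): author_id=NULL, no match -> kept with NULL
All 4 rows appear; 2 have NULL author.

SQL:
SELECT a.title, b.name AS author
FROM books a
LEFT JOIN authors b ON a.author_id = b.id

Result:
title          | author
---------------+-------
Stone Bridges  | Clark 
Winter Gardens | Taylor
The Iron Gate  | NULL  
Paper Boats    | NULL  


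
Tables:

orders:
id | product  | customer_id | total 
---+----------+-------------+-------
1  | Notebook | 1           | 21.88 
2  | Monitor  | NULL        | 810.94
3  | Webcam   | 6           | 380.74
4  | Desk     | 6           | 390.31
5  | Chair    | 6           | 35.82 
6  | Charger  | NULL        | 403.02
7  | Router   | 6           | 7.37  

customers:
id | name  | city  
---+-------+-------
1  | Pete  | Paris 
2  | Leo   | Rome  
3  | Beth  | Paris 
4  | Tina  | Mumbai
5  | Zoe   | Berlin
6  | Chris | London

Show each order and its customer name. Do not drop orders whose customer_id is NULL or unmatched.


LEFT JOIN keeps every row from orders (the left table); where customer_id has no match in customers, the customer columns become NULL. Walk through each order:
  - order 1 (Notebook): customer_id=1 -> matches Pete
  - order 2 (Monitor): customer_id=NULL, no match -> kept with NULL
  - order 3 (Webcam): customer_id=6 -> matches Chris
  - order 4 (Desk): customer_id=6 -> matches Chris
  - order 5 (Chair): customer_id=6 -> matches Chris
  - order 6 (Charger): customer_id=NULL, no match -> kept with NULL
  - order 7 (Router): customer_id=6 -> matches Chris
All 7 rows appear; 2 have NULL customer.

SQL:
SELECT a.product, b.name AS customer
FROM orders a
LEFT JOIN customers b ON a.customer_id = b.id

Result:
product  | customer
---------+---------
Notebook | Pete    
Monitor  | NULL    
Webcam   | Chris   
Desk     | Chris   
Chair    | Chris   
Charger  | NULL    
Router   | Chris   


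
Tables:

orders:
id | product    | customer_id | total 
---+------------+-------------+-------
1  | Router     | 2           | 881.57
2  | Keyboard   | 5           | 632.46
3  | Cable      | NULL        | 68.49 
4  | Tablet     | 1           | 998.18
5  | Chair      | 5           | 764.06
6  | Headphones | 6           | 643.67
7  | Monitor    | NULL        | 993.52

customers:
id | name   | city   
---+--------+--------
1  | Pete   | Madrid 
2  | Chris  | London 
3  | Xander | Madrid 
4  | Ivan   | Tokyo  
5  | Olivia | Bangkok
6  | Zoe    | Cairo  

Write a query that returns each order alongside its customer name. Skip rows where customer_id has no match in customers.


INNER JOIN keeps only orders rows whose customer_id matches an id in customers. Walk through each order:
  - order 1 (Router): customer_id=2 -> matches Chris
  - order 2 (Keyboard): customer_id=5 -> matches Olivia
  - order 3 (Cable): customer_id=NULL, no match -> dropped
  - order 4 (Tablet): customer_id=1 -> matches Pete
  - order 5 (Chair): customer_id=5 -> matches Olivia
  - order 6 (Headphones): customer_id=6 -> matches Zoe
  - order 7 (Monitor): customer_id=NULL, no match -> dropped
So 2 of 7 rows are dropped.

SQL:
SELECT a.product, b.name AS customer
FROM orders a
INNER JOIN customers b ON a.customer_id = b.id

Result:
product    | customer
-----------+---------
Router     | Chris   
Keyboard   | Olivia  
Tablet     | Pete    
Chair      | Olivia  
Headphones | Zoe     


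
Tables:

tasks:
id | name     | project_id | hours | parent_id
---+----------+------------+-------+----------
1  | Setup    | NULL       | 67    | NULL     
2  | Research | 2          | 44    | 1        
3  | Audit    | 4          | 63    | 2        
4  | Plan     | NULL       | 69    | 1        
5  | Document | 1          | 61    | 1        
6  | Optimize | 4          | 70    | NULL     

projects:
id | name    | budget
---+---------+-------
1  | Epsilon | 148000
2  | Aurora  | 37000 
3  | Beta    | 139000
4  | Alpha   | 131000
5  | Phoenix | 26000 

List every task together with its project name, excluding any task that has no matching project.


INNER JOIN keeps only tasks rows whose project_id matches an id in projects. Walk through each task:
  - task 1 (Setup): project_id=NULL, no match -> dropped
  - task 2 (Research): project_id=2 -> matches Aurora
  - task 3 (Audit): project_id=4 -> matches Alpha
  - task 4 (Plan): project_id=NULL, no match -> dropped
  - task 5 (Document): project_id=1 -> matches Epsilon
  - task 6 (Optimize): project_id=4 -> matches Alpha
So 2 of 6 rows are dropped.

SQL:
SELECT a.name, b.name AS project
FROM tasks a
INNER JOIN projects b ON a.project_id = b.id

Result:
name     | project
---------+--------
Research | Aurora 
Audit    | Alpha  
Document | Epsilon
Optimize | Alpha  


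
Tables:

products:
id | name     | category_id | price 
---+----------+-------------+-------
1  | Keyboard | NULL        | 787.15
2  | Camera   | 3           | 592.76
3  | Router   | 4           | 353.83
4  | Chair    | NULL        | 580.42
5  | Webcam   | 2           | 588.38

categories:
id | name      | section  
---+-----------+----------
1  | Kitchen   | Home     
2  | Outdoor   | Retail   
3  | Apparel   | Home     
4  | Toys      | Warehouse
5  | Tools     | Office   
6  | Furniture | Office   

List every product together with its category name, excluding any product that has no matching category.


INNER JOIN keeps only products rows whose category_id matches an id in categories. Walk through each product:
  - product 1 (Keyboard): category_id=NULL, no match -> dropped
  - product 2 (Camera): category_id=3 -> matches Apparel
  - product 3 (Router): category_id=4 -> matches Toys
  - product 4 (Chair): category_id=NULL, no match -> dropped
  - product 5 (Webcam): category_id=2 -> matches Outdoor
So 2 of 5 rows are dropped.

SQL:
SELECT a.name, b.name AS category
FROM products a
INNER JOIN categories b ON a.category_id = b.id

Result:
name   | category
-------+---------
Camera | Apparel 
Router | Toys    
Webcam | Outdoor 


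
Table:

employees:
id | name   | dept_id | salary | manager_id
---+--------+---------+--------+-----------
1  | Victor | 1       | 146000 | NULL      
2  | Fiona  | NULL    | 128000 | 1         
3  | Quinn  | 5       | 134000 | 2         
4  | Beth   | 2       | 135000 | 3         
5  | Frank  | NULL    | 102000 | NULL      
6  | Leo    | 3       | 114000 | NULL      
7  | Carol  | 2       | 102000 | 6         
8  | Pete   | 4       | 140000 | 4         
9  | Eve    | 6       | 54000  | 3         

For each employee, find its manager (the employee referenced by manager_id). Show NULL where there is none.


This is a self-join: employees is joined to a second copy of itself, matching each row's manager_id to another row's id. Use LEFT JOIN so rows with manager_id=NULL are kept.
  - employee 1 (Victor): manager_id=NULL -> NULL
  - employee 2 (Fiona): manager_id=1 -> Victor
  - employee 3 (Quinn): manager_id=2 -> Fiona
  - employee 4 (Beth): manager_id=3 -> Quinn
  - employee 5 (Frank): manager_id=NULL -> NULL
  - employee 6 (Leo): manager_id=NULL -> NULL
  - employee 7 (Carol): manager_id=6 -> Leo
  - employee 8 (Pete): manager_id=4 -> Beth
  - employee 9 (Eve): manager_id=3 -> Quinn

SQL:
SELECT a.name AS item, b.name AS manager
FROM employees a
LEFT JOIN employees b ON a.manager_id = b.id

Result:
item   | manager
-------+--------
Victor | NULL   
Fiona  | Victor 
Quinn  | Fiona  
Beth   | Quinn  
Frank  | NULL   
Leo    | NULL   
Carol  | Leo    
Pete   | Beth   
Eve    | Quinn  


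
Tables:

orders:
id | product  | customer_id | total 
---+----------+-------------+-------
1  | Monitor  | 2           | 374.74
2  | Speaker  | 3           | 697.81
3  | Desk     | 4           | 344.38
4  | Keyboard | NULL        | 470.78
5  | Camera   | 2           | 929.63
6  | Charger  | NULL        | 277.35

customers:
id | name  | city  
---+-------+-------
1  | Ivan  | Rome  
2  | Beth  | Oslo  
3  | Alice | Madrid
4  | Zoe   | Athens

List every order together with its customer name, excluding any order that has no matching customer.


INNER JOIN keeps only orders rows whose customer_id matches an id in customers. Walk through each order:
  - order 1 (Monitor): customer_id=2 -> matches Beth
  - order 2 (Speaker): customer_id=3 -> matches Alice
  - order 3 (Desk): customer_id=4 -> matches Zoe
  - order 4 (Keyboard): customer_id=NULL, no match -> dropped
  - order 5 (Camera): customer_id=2 -> matches Beth
  - order 6 (Charger): customer_id=NULL, no match -> dropped
So 2 of 6 rows are dropped.

SQL:
SELECT a.product, b.name AS customer
FROM orders a
INNER JOIN customers b ON a.customer_id = b.id

Result:
product | customer
--------+---------
Monitor | Beth    
Speaker | Alice   
Desk    | Zoe     
Camera  | Beth    


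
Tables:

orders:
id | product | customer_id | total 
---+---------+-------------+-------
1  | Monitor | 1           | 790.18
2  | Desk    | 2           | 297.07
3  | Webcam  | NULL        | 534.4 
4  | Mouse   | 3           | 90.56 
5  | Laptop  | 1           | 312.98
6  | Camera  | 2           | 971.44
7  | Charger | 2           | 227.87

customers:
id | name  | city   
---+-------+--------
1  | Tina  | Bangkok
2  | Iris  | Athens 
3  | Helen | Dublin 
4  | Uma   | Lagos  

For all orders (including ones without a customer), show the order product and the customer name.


LEFT JOIN keeps every row from orders (the left table); where customer_id has no match in customers, the customer columns become NULL. Walk through each order:
  - order 1 (Monitor): customer_id=1 -> matches Tina
  - order 2 (Desk): customer_id=2 -> matches Iris
  - order 3 (Webcam): customer_id=NULL, no match -> kept with NULL
  - order 4 (Mouse): customer_id=3 -> matches Helen
  - order 5 (Laptop): customer_id=1 -> matches Tina
  - order 6 (Camera): customer_id=2 -> matches Iris
  - order 7 (Charger): customer_id=2 -> matches Iris
All 7 rows appear; 1 has NULL customer.

SQL:
SELECT a.product, b.name AS customer
FROM orders a
LEFT JOIN customers b ON a.customer_id = b.id

Result:
product | customer
--------+---------
Monitor | Tina    
Desk    | Iris    
Webcam  | NULL    
Mouse   | Helen   
Laptop  | Tina    
Camera  | Iris    
Charger | Iris    


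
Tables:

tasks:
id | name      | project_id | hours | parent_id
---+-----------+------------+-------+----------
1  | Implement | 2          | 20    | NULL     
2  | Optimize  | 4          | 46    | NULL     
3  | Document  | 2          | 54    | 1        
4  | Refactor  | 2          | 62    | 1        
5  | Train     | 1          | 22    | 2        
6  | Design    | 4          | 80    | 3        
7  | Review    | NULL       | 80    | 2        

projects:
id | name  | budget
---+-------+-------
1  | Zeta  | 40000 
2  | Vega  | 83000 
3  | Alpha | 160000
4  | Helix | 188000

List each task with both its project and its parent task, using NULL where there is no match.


Two LEFT JOINs from the same base table tasks: one to projects via project_id, one to tasks itself via parent_id. Both are LEFT so every task is preserved.
Match against projects:
  - task 1 (Implement): project_id=2 -> matches Vega
  - task 2 (Optimize): project_id=4 -> matches Helix
  - task 3 (Document): project_id=2 -> matches Vega
  - task 4 (Refactor): project_id=2 -> matches Vega
  - task 5 (Train): project_id=1 -> matches Zeta
  - task 6 (Design): project_id=4 -> matches Helix
  - task 7 (Review): project_id=NULL, no match -> kept with NULL
Match against tasks (self):
  - task 1 (Implement): parent_id=NULL -> NULL
  - task 2 (Optimize): parent_id=NULL -> NULL
  - task 3 (Document): parent_id=1 -> Implement
  - task 4 (Refactor): parent_id=1 -> Implement
  - task 5 (Train): parent_id=2 -> Optimize
  - task 6 (Design): parent_id=3 -> Document
  - task 7 (Review): parent_id=2 -> Optimize

SQL:
SELECT a.name, b.name AS project, c.name AS parent
FROM tasks a
LEFT JOIN projects b ON a.project_id = b.id
LEFT JOIN tasks c ON a.parent_id = c.id

Result:
name      | project | parent   
----------+---------+----------
Implement | Vega    | NULL     
Optimize  | Helix   | NULL     
Document  | Vega    | Implement
Refactor  | Vega    | Implement
Train     | Zeta    | Optimize 
Design    | Helix   | Document 
Review    | NULL    | Optimize 


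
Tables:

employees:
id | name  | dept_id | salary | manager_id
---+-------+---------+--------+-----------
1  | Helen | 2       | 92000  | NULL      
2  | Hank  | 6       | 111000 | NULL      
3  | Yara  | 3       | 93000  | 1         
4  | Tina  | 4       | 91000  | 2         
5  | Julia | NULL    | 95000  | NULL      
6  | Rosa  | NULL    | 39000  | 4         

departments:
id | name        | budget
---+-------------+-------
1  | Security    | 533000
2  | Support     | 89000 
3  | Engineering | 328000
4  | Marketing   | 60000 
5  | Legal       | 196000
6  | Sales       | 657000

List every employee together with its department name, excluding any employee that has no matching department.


INNER JOIN keeps only employees rows whose dept_id matches an id in departments. Walk through each employee:
  - employee 1 (Helen): dept_id=2 -> matches Support
  - employee 2 (Hank): dept_id=6 -> matches Sales
  - employee 3 (Yara): dept_id=3 -> matches Engineering
  - employee 4 (Tina): dept_id=4 -> matches Marketing
  - employee 5 (Julia): dept_id=NULL, no match -> dropped
  - employee 6 (Rosa): dept_id=NULL, no match -> dropped
So 2 of 6 rows are dropped.

SQL:
SELECT a.name, b.name AS department
FROM employees a
INNER JOIN departments b ON a.dept_id = b.id

Result:
name  | department 
------+------------
Helen | Support    
Hank  | Sales      
Yara  | Engineering
Tina  | Marketing  


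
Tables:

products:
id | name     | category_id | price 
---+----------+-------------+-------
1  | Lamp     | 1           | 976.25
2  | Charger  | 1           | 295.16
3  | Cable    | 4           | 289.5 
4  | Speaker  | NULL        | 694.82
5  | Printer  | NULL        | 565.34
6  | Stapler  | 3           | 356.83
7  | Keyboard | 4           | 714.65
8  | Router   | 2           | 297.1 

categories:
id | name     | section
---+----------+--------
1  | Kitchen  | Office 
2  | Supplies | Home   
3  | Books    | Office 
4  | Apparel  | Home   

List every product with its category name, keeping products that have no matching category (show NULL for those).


LEFT JOIN keeps every row from products (the left table); where category_id has no match in categories, the category columns become NULL. Walk through each product:
  - product 1 (Lamp): category_id=1 -> matches Kitchen
  - product 2 (Charger): category_id=1 -> matches Kitchen
  - product 3 (Cable): category_id=4 -> matches Apparel
  - product 4 (Speaker): category_id=NULL, no match -> kept with NULL
  - product 5 (Printer): category_id=NULL, no match -> kept with NULL
  - product 6 (Stapler): category_id=3 -> matches Books
  - product 7 (Keyboard): category_id=4 -> matches Apparel
  - product 8 (Router): category_id=2 -> matches Supplies
All 8 rows appear; 2 have NULL category.

SQL:
SELECT a.name, b.name AS category
FROM products a
LEFT JOIN categories b ON a.category_id = b.id

Result:
name     | category
---------+---------
Lamp     | Kitchen 
Charger  | Kitchen 
Cable    | Apparel 
Speaker  | NULL    
Printer  | NULL    
Stapler  | Books   
Keyboard | Apparel 
Router   | Supplies


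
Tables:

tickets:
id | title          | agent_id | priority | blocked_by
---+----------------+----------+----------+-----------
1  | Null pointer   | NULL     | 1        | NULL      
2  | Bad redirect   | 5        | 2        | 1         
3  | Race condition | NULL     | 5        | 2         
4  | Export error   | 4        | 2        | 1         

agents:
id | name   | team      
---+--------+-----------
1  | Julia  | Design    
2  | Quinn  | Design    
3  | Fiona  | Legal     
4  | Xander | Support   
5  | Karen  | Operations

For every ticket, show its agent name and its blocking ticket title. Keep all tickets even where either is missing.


Two LEFT JOINs from the same base table tickets: one to agents via agent_id, one to tickets itself via blocked_by. Both are LEFT so every ticket is preserved.
Match against agents:
  - ticket 1 (Null pointer): agent_id=NULL, no match -> kept with NULL
  - ticket 2 (Bad redirect): agent_id=5 -> matches Karen
  - ticket 3 (Race condition): agent_id=NULL, no match -> kept with NULL
  - ticket 4 (Export error): agent_id=4 -> matches Xander
Match against tickets (self):
  - ticket 1 (Null pointer): blocked_by=NULL -> NULL
  - ticket 2 (Bad redirect): blocked_by=1 -> Null pointer
  - ticket 3 (Race condition): blocked_by=2 -> Bad redirect
  - ticket 4 (Export error): blocked_by=1 -> Null pointer

SQL:
SELECT a.title, b.name AS agent, c.title AS blocked_by
FROM tickets a
LEFT JOIN agents b ON a.agent_id = b.id
LEFT JOIN tickets c ON a.blocked_by = c.id

Result:
title          | agent  | blocked_by  
---------------+--------+-------------
Null pointer   | NULL   | NULL        
Bad redirect   | Karen  | Null pointer
Race condition | NULL   | Bad redirect
Export error   | Xander | Null pointer


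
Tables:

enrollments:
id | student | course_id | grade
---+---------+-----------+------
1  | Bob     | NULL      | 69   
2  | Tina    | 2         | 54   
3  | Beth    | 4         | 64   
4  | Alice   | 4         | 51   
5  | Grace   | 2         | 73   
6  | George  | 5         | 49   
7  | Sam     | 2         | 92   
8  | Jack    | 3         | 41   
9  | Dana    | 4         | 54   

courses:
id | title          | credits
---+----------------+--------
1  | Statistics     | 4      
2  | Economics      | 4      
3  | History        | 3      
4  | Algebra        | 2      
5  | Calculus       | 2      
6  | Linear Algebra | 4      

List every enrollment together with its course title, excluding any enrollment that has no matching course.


INNER JOIN keeps only enrollments rows whose course_id matches an id in courses. Walk through each enrollment:
  - enrollment 1 (Bob): course_id=NULL, no match -> dropped
  - enrollment 2 (Tina): course_id=2 -> matches Economics
  - enrollment 3 (Beth): course_id=4 -> matches Algebra
  - enrollment 4 (Alice): course_id=4 -> matches Algebra
  - enrollment 5 (Grace): course_id=2 -> matches Economics
  - enrollment 6 (George): course_id=5 -> matches Calculus
  - enrollment 7 (Sam): course_id=2 -> matches Economics
  - enrollment 8 (Jack): course_id=3 -> matches History
  - enrollment 9 (Dana): course_id=4 -> matches Algebra
So 1 of 9 rows is dropped.

SQL:
SELECT a.student, b.title AS course
FROM enrollments a
INNER JOIN courses b ON a.course_id = b.id

Result:
student | course   
--------+----------
Tina    | Economics
Beth    | Algebra  
Alice   | Algebra  
Grace   | Economics
George  | Calculus 
Sam     | Economics
Jack    | History  
Dana    | Algebra  


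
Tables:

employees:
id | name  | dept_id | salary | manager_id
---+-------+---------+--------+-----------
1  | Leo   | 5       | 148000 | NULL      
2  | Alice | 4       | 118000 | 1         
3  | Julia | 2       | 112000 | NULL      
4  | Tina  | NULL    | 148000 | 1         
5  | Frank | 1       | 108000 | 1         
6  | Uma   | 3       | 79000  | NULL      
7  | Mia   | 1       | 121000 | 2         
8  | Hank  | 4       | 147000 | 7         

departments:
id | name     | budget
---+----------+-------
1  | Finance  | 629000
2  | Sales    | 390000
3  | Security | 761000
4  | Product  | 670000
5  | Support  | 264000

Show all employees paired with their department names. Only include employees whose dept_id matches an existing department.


INNER JOIN keeps only employees rows whose dept_id matches an id in departments. Walk through each employee:
  - employee 1 (Leo): dept_id=5 -> matches Support
  - employee 2 (Alice): dept_id=4 -> matches Product
  - employee 3 (Julia): dept_id=2 -> matches Sales
  - employee 4 (Tina): dept_id=NULL, no match -> dropped
  - employee 5 (Frank): dept_id=1 -> matches Finance
  - employee 6 (Uma): dept_id=3 -> matches Security
  - employee 7 (Mia): dept_id=1 -> matches Finance
  - employee 8 (Hank): dept_id=4 -> matches Product
So 1 of 8 rows is dropped.

SQL:
SELECT a.name, b.name AS department
FROM employees a
INNER JOIN departments b ON a.dept_id = b.id

Result:
name  | department
------+-----------
Leo   | Support   
Alice | Product   
Julia | Sales     
Frank | Finance   
Uma   | Security  
Mia   | Finance   
Hank  | Product   


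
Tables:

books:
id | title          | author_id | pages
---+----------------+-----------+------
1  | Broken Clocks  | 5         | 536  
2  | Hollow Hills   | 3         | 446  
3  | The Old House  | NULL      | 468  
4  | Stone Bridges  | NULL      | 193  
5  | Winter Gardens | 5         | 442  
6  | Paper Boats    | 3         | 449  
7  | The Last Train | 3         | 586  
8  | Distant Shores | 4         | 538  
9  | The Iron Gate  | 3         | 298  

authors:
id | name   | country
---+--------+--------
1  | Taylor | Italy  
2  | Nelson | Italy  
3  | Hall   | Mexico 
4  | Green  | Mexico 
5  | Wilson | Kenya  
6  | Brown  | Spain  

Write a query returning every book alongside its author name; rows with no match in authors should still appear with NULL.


LEFT JOIN keeps every row from books (the left table); where author_id has no match in authors, the author columns become NULL. Walk through each book:
  - book 1 (Broken Clocks): author_id=5 -> matches Wilson
  - book 2 (Hollow Hills): author_id=3 -> matches Hall
  - book 3 (The Old House): author_id=NULL, no match -> kept with NULL
  - book 4 (Stone Bridges): author_id=NULL, no match -> kept with NULL
  - book 5 (Winter Gardens): author_id=5 -> matches Wilson
  - book 6 (Paper Boats): author_id=3 -> matches Hall
  - book 7 (The Last Train): author_id=3 -> matches Hall
  - book 8 (Distant Shores): author_id=4 -> matches Green
  - book 9 (The Iron Gate): author_id=3 -> matches Hall
All 9 rows appear; 2 have NULL author.

SQL:
SELECT a.title, b.name AS author
FROM books a
LEFT JOIN authors b ON a.author_id = b.id

Result:
title          | author
---------------+-------
Broken Clocks  | Wilson
Hollow Hills   | Hall  
The Old House  | NULL  
Stone Bridges  | NULL  
Winter Gardens | Wilson
Paper Boats    | Hall  
The Last Train | Hall  
Distant Shores | Green 
The Iron Gate  | Hall  


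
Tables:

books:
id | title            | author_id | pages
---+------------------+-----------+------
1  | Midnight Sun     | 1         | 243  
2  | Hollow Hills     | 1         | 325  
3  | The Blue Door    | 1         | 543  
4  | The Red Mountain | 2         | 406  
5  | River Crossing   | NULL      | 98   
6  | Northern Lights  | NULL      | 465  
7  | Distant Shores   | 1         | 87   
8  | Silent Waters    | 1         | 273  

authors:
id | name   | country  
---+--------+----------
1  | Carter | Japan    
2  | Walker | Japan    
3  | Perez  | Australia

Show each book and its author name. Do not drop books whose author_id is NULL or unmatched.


LEFT JOIN keeps every row from books (the left table); where author_id has no match in authors, the author columns become NULL. Walk through each book:
  - book 1 (Midnight Sun): author_id=1 -> matches Carter
  - book 2 (Hollow Hills): author_id=1 -> matches Carter
  - book 3 (The Blue Door): author_id=1 -> matches Carter
  - book 4 (The Red Mountain): author_id=2 -> matches Walker
  - book 5 (River Crossing): author_id=NULL, no match -> kept with NULL
  - book 6 (Northern Lights): author_id=NULL, no match -> kept with NULL
  - book 7 (Distant Shores): author_id=1 -> matches Carter
  - book 8 (Silent Waters): author_id=1 -> matches Carter
All 8 rows appear; 2 have NULL author.

SQL:
SELECT a.title, b.name AS author
FROM books a
LEFT JOIN authors b ON a.author_id = b.id

Result:
title            | author
-----------------+-------
Midnight Sun     | Carter
Hollow Hills     | Carter
The Blue Door    | Carter
The Red Mountain | Walker
River Crossing   | NULL  
Northern Lights  | NULL  
Distant Shores   | Carter
Silent Waters    | Carter


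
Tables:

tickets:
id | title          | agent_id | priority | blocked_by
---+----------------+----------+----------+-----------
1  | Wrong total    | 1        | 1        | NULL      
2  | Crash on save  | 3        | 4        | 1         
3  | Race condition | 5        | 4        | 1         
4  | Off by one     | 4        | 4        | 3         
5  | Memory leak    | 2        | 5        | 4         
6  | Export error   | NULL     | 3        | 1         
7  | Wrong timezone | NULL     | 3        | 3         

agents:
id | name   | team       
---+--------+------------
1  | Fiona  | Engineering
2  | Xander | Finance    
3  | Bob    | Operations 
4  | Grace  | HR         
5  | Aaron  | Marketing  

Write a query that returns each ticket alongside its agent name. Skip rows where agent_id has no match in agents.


INNER JOIN keeps only tickets rows whose agent_id matches an id in agents. Walk through each ticket:
  - ticket 1 (Wrong total): agent_id=1 -> matches Fiona
  - ticket 2 (Crash on save): agent_id=3 -> matches Bob
  - ticket 3 (Race condition): agent_id=5 -> matches Aaron
  - ticket 4 (Off by one): agent_id=4 -> matches Grace
  - ticket 5 (Memory leak): agent_id=2 -> matches Xander
  - ticket 6 (Export error): agent_id=NULL, no match -> dropped
  - ticket 7 (Wrong timezone): agent_id=NULL, no match -> dropped
So 2 of 7 rows are dropped.

SQL:
SELECT a.title, b.name AS agent
FROM tickets a
INNER JOIN agents b ON a.agent_id = b.id

Result:
title          | agent 
---------------+-------
Wrong total    | Fiona 
Crash on save  | Bob   
Race condition | Aaron 
Off by one     | Grace 
Memory leak    | Xander


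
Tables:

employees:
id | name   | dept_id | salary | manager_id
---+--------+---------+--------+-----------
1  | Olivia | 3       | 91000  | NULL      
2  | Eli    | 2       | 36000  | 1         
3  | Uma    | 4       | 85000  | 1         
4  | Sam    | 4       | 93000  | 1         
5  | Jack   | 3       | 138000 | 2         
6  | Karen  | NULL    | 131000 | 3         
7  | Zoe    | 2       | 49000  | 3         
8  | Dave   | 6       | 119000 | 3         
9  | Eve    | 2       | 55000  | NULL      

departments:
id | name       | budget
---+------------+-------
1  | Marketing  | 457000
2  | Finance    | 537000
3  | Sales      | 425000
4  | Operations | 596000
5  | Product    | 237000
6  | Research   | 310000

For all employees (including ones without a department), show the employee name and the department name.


LEFT JOIN keeps every row from employees (the left table); where dept_id has no match in departments, the department columns become NULL. Walk through each employee:
  - employee 1 (Olivia): dept_id=3 -> matches Sales
  - employee 2 (Eli): dept_id=2 -> matches Finance
  - employee 3 (Uma): dept_id=4 -> matches Operations
  - employee 4 (Sam): dept_id=4 -> matches Operations
  - employee 5 (Jack): dept_id=3 -> matches Sales
  - employee 6 (Karen): dept_id=NULL, no match -> kept with NULL
  - employee 7 (Zoe): dept_id=2 -> matches Finance
  - employee 8 (Dave): dept_id=6 -> matches Research
  - employee 9 (Eve): dept_id=2 -> matches Finance
All 9 rows appear; 1 has NULL department.

SQL:
SELECT a.name, b.name AS department
FROM employees a
LEFT JOIN departments b ON a.dept_id = b.id

Result:
name   | department
-------+-----------
Olivia | Sales     
Eli    | Finance   
Uma    | Operations
Sam    | Operations
Jack   | Sales     
Karen  | NULL      
Zoe    | Finance   
Dave   | Research  
Eve    | Finance   


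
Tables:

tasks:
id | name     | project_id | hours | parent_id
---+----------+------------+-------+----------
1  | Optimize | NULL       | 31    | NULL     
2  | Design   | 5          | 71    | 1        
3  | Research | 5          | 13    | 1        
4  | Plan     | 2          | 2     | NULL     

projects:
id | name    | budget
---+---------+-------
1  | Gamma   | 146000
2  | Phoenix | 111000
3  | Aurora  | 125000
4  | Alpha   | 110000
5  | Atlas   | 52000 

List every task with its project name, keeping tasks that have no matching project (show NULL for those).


LEFT JOIN keeps every row from tasks (the left table); where project_id has no match in projects, the project columns become NULL. Walk through each task:
  - task 1 (Optimize): project_id=NULL, no match -> kept with NULL
  - task 2 (Design): project_id=5 -> matches Atlas
  - task 3 (Research): project_id=5 -> matches Atlas
  - task 4 (Plan): project_id=2 -> matches Phoenix
All 4 rows appear; 1 has NULL project.

SQL:
SELECT a.name, b.name AS project
FROM tasks a
LEFT JOIN projects b ON a.project_id = b.id

Result:
name     | project
---------+--------
Optimize | NULL   
Design   | Atlas  
Research | Atlas  
Plan     | Phoenix


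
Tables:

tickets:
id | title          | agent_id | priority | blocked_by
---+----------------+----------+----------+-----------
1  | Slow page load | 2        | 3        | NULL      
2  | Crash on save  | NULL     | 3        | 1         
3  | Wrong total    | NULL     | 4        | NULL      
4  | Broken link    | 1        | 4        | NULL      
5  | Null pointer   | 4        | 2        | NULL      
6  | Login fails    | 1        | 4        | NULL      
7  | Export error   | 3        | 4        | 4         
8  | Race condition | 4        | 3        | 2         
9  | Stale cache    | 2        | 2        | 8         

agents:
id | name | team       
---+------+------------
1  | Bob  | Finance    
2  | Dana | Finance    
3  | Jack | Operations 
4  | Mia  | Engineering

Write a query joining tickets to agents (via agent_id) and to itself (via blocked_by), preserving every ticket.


Two LEFT JOINs from the same base table tickets: one to agents via agent_id, one to tickets itself via blocked_by. Both are LEFT so every ticket is preserved.
Match against agents:
  - ticket 1 (Slow page load): agent_id=2 -> matches Dana
  - ticket 2 (Crash on save): agent_id=NULL, no match -> kept with NULL
  - ticket 3 (Wrong total): agent_id=NULL, no match -> kept with NULL
  - ticket 4 (Broken link): agent_id=1 -> matches Bob
  - ticket 5 (Null pointer): agent_id=4 -> matches Mia
  - ticket 6 (Login fails): agent_id=1 -> matches Bob
  - ticket 7 (Export error): agent_id=3 -> matches Jack
  - ticket 8 (Race condition): agent_id=4 -> matches Mia
  - ticket 9 (Stale cache): agent_id=2 -> matches Dana
Match against tickets (self):
  - ticket 1 (Slow page load): blocked_by=NULL -> NULL
  - ticket 2 (Crash on save): blocked_by=1 -> Slow page load
  - ticket 3 (Wrong total): blocked_by=NULL -> NULL
  - ticket 4 (Broken link): blocked_by=NULL -> NULL
  - ticket 5 (Null pointer): blocked_by=NULL -> NULL
  - ticket 6 (Login fails): blocked_by=NULL -> NULL
  - ticket 7 (Export error): blocked_by=4 -> Broken link
  - ticket 8 (Race condition): blocked_by=2 -> Crash on save
  - ticket 9 (Stale cache): blocked_by=8 -> Race condition

SQL:
SELECT a.title, b.name AS agent, c.title AS blocked_by
FROM tickets a
LEFT JOIN agents b ON a.agent_id = b.id
LEFT JOIN tickets c ON a.blocked_by = c.id

Result:
title          | agent | blocked_by    
---------------+-------+---------------
Slow page load | Dana  | NULL          
Crash on save  | NULL  | Slow page load
Wrong total    | NULL  | NULL          
Broken link    | Bob   | NULL          
Null pointer   | Mia   | NULL          
Login fails    | Bob   | NULL          
Export error   | Jack  | Broken link   
Race condition | Mia   | Crash on save 
Stale cache    | Dana  | Race condition
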